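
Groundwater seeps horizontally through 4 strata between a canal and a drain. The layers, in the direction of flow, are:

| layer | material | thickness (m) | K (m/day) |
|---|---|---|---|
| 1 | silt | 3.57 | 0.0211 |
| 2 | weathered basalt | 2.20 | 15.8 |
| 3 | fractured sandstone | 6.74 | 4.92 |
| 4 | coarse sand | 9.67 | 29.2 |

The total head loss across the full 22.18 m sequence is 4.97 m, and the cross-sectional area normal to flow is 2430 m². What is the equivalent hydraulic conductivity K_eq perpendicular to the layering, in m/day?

0.130

Flow is perpendicular to layering, so the layers act in series and the equivalent K is the thickness-weighted harmonic mean.
Total thickness L = 3.57 + 2.20 + 6.74 + 9.67 = 22.18 m.
Σ(b_i/K_i) = 3.57/0.0211 + 2.20/15.8 + 6.74/4.92 + 9.67/29.2 = 171.0 d.
K_eq = L / Σ(b_i/K_i) = 22.18 / 171.0 = 0.1297 m/day.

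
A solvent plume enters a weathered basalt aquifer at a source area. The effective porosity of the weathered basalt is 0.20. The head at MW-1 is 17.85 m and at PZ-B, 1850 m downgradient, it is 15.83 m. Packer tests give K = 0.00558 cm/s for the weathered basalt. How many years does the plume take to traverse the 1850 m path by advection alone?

Convert K: 0.00558 cm/s × 864 = 4.821 m/day.
Hydraulic gradient i = (17.85 − 15.83) / 1850 = 2.02 / 1850 = 0.001092.
Darcy flux q = K · i = 4.821 × 0.001092 = 0.005264 m/day.
Seepage velocity v = q / n_e = 0.005264 / 0.20 = 0.02632 m/day.
Travel time t = L / v = 1850 / 0.02632 = 70287 days = 192.4 years.

192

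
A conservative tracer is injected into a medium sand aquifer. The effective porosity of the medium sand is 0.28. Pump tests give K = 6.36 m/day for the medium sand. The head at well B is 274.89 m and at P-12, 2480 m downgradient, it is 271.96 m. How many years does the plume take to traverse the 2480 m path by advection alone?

253

Hydraulic gradient i = (274.89 − 271.96) / 2480 = 2.93 / 2480 = 0.001181.
Darcy flux q = K · i = 6.360 × 0.001181 = 0.007514 m/day.
Seepage velocity v = q / n_e = 0.007514 / 0.28 = 0.02684 m/day.
Travel time t = L / v = 2480 / 0.02684 = 92414 days = 253.0 years.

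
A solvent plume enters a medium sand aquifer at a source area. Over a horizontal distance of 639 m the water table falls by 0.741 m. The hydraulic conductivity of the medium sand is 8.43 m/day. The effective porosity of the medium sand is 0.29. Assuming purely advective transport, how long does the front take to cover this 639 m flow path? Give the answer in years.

51.9

Hydraulic gradient i = Δh / L = 0.741 / 639 = 0.001160.
Darcy flux q = K · i = 8.430 × 0.001160 = 0.009776 m/day.
Seepage velocity v = q / n_e = 0.009776 / 0.29 = 0.03371 m/day.
Travel time t = L / v = 639 / 0.03371 = 18956 days = 51.90 years.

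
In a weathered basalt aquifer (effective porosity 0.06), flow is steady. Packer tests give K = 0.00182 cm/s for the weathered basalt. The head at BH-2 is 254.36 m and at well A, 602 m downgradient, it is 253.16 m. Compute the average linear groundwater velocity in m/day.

Convert K: 0.00182 cm/s × 864 = 1.572 m/day.
Hydraulic gradient i = (254.36 − 253.16) / 602 = 1.2 / 602 = 0.001993.
Darcy flux q = K · i = 1.572 × 0.001993 = 0.003135 m/day.
Seepage velocity v = q / n_e = 0.003135 / 0.06 = 0.05224 m/day.

0.0522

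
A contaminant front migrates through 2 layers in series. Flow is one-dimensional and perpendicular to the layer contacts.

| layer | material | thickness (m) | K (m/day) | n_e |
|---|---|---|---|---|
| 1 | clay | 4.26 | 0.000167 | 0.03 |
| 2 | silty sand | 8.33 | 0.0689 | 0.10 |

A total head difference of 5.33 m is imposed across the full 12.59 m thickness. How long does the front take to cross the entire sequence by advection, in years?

With flow normal to the layers, continuity requires the same specific discharge q through every layer.
Σ(b_i/K_i) = 4.26/0.000167 + 8.33/0.0689 = 25630 d.
q = Δh / Σ(b_i/K_i) = 5.33 / 25630 = 0.0002080 m/day.
In each layer the seepage velocity is v_i = q/n_i, so the layer transit time is t_i = b_i·n_i / q:
  layer 1 (clay): t_1 = 4.26 × 0.03 / 0.0002080 = 614.5 d
  layer 2 (silty sand): t_2 = 8.33 × 0.10 / 0.0002080 = 4006 d
Total t = Σ t_i = 4620 days = 12.65 years.

12.6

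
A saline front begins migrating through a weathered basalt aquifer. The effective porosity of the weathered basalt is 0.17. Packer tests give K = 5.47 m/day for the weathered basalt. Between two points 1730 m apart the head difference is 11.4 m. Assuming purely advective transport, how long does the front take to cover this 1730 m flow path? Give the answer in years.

Hydraulic gradient i = Δh / L = 11.4 / 1730 = 0.006590.
Darcy flux q = K · i = 5.470 × 0.006590 = 0.03605 m/day.
Seepage velocity v = q / n_e = 0.03605 / 0.17 = 0.2120 m/day.
Travel time t = L / v = 1730 / 0.2120 = 8159 days = 22.34 years.

22.3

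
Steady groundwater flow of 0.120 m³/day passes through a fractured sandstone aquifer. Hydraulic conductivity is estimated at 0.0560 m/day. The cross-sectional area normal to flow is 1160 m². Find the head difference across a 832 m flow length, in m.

1.54

From Q = K·A·i, i = Q / (K·A) = 0.120 / (0.05600 × 1160) = 0.001847.
Head loss Δh = i · L = 0.001847 × 832 = 1.537 m.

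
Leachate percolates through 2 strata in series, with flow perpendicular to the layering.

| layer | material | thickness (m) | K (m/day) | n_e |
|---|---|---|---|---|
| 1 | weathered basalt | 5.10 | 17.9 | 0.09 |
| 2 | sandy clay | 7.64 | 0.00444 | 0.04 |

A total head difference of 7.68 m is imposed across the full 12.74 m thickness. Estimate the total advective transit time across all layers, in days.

171

With flow normal to the layers, continuity requires the same specific discharge q through every layer.
Σ(b_i/K_i) = 5.10/17.9 + 7.64/0.00444 = 1721 d.
q = Δh / Σ(b_i/K_i) = 7.68 / 1721 = 0.004463 m/day.
In each layer the seepage velocity is v_i = q/n_i, so the layer transit time is t_i = b_i·n_i / q:
  layer 1 (weathered basalt): t_1 = 5.10 × 0.09 / 0.004463 = 102.9 d
  layer 2 (sandy clay): t_2 = 7.64 × 0.04 / 0.004463 = 68.48 d
Total t = Σ t_i = 171.3 days.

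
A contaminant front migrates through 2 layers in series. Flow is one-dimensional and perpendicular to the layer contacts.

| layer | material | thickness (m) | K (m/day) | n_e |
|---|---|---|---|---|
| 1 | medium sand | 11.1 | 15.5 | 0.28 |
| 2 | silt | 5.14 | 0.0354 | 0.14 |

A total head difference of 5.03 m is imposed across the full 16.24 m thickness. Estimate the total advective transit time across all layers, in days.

With flow normal to the layers, continuity requires the same specific discharge q through every layer.
Σ(b_i/K_i) = 11.1/15.5 + 5.14/0.0354 = 145.9 d.
q = Δh / Σ(b_i/K_i) = 5.03 / 145.9 = 0.03447 m/day.
In each layer the seepage velocity is v_i = q/n_i, so the layer transit time is t_i = b_i·n_i / q:
  layer 1 (medium sand): t_1 = 11.1 × 0.28 / 0.03447 = 90.16 d
  layer 2 (silt): t_2 = 5.14 × 0.14 / 0.03447 = 20.87 d
Total t = Σ t_i = 111.0 days.

111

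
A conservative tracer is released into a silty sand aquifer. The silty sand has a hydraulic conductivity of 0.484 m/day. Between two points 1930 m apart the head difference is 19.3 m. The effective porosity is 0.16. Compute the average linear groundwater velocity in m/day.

0.0302

Hydraulic gradient i = Δh / L = 19.3 / 1930 = 0.01000.
Darcy flux q = K · i = 0.4840 × 0.01000 = 0.004840 m/day.
Seepage velocity v = q / n_e = 0.004840 / 0.16 = 0.03025 m/day.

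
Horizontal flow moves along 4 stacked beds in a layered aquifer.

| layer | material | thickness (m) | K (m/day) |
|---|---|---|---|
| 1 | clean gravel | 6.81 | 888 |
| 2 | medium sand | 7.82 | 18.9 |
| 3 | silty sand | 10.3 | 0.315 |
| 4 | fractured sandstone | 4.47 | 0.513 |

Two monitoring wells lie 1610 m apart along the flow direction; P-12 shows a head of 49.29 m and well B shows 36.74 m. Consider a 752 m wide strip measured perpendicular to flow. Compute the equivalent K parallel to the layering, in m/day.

Flow is parallel to layering, so each bed carries its own Darcy discharge and the transmissivities add.
Σ(K_i·b_i) = 888×6.81 + 18.9×7.82 + 0.315×10.3 + 0.513×4.47 = 6201 m²/day.
Total thickness b = 29.40 m, so K_eq = Σ(K_i·b_i)/b = 210.9 m/day.

211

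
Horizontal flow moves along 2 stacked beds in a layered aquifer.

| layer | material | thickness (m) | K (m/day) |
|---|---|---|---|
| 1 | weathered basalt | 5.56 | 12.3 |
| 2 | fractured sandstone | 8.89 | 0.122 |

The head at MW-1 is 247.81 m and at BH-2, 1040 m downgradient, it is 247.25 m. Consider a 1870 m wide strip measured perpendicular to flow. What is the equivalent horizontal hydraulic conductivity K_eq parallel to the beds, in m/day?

4.81

Flow is parallel to layering, so each bed carries its own Darcy discharge and the transmissivities add.
Σ(K_i·b_i) = 12.3×5.56 + 0.122×8.89 = 69.47 m²/day.
Total thickness b = 14.45 m, so K_eq = Σ(K_i·b_i)/b = 4.808 m/day.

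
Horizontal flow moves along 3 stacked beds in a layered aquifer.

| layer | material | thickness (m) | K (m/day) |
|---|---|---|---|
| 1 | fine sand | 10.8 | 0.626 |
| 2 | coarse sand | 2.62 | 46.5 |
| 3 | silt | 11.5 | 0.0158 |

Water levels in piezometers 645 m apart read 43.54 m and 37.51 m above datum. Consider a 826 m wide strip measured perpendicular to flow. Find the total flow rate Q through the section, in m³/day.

994

Flow is parallel to layering, so each bed carries its own Darcy discharge and the transmissivities add.
Σ(K_i·b_i) = 0.626×10.8 + 46.5×2.62 + 0.0158×11.5 = 128.8 m²/day.
Hydraulic gradient i = (43.54 − 37.51) / 645 = 6.03 / 645 = 0.009349.
Q = Σ(K_i·b_i) · W · i = 128.8 × 826 × 0.009349 = 994.4 m³/day.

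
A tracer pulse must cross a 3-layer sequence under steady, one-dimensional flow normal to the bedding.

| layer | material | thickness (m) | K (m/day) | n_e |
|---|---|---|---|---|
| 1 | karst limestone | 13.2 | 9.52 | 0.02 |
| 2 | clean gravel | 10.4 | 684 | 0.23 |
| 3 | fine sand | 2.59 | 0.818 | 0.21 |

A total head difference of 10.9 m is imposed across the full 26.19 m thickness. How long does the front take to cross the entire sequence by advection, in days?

1.34

With flow normal to the layers, continuity requires the same specific discharge q through every layer.
Σ(b_i/K_i) = 13.2/9.52 + 10.4/684 + 2.59/0.818 = 4.568 d.
q = Δh / Σ(b_i/K_i) = 10.9 / 4.568 = 2.386 m/day.
In each layer the seepage velocity is v_i = q/n_i, so the layer transit time is t_i = b_i·n_i / q:
  layer 1 (karst limestone): t_1 = 13.2 × 0.02 / 2.386 = 0.1106 d
  layer 2 (clean gravel): t_2 = 10.4 × 0.23 / 2.386 = 1.002 d
  layer 3 (fine sand): t_3 = 2.59 × 0.21 / 2.386 = 0.2279 d
Total t = Σ t_i = 1.341 days.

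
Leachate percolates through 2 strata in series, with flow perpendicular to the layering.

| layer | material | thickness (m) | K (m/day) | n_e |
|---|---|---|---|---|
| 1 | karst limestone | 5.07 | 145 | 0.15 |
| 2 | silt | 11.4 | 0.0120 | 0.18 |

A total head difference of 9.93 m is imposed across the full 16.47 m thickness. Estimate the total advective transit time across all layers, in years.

With flow normal to the layers, continuity requires the same specific discharge q through every layer.
Σ(b_i/K_i) = 5.07/145 + 11.4/0.0120 = 950.0 d.
q = Δh / Σ(b_i/K_i) = 9.93 / 950.0 = 0.01045 m/day.
In each layer the seepage velocity is v_i = q/n_i, so the layer transit time is t_i = b_i·n_i / q:
  layer 1 (karst limestone): t_1 = 5.07 × 0.15 / 0.01045 = 72.76 d
  layer 2 (silt): t_2 = 11.4 × 0.18 / 0.01045 = 196.3 d
Total t = Σ t_i = 269.1 days = 0.7367 years.

0.737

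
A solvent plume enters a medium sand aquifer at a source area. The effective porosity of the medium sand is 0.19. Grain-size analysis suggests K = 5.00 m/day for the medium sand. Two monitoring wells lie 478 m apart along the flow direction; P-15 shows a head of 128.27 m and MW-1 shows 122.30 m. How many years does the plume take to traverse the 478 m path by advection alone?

Hydraulic gradient i = (128.27 − 122.30) / 478 = 5.97 / 478 = 0.01249.
Darcy flux q = K · i = 5.000 × 0.01249 = 0.06245 m/day.
Seepage velocity v = q / n_e = 0.06245 / 0.19 = 0.3287 m/day.
Travel time t = L / v = 478 / 0.3287 = 1454 days = 3.982 years.

3.98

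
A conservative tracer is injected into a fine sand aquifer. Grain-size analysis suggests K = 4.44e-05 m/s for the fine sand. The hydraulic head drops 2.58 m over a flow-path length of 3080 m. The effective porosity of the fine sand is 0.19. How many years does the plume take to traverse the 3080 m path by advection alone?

Convert K: 4.44e-05 m/s × 86400 = 3.836 m/day.
Hydraulic gradient i = Δh / L = 2.58 / 3080 = 0.0008377.
Darcy flux q = K · i = 3.836 × 0.0008377 = 0.003213 m/day.
Seepage velocity v = q / n_e = 0.003213 / 0.19 = 0.01691 m/day.
Travel time t = L / v = 3080 / 0.01691 = 1.821e+05 days = 498.6 years.

499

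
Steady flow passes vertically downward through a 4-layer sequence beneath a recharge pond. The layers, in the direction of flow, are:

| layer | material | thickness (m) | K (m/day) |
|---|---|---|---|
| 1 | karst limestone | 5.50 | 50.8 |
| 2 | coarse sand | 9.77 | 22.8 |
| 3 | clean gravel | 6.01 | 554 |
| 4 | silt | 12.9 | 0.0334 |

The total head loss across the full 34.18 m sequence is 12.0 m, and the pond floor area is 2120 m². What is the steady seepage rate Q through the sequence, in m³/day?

Flow is perpendicular to layering, so the layers act in series and the equivalent K is the thickness-weighted harmonic mean.
Total thickness L = 5.50 + 9.77 + 6.01 + 12.9 = 34.18 m.
Σ(b_i/K_i) = 5.50/50.8 + 9.77/22.8 + 6.01/554 + 12.9/0.0334 = 386.8 d.
K_eq = L / Σ(b_i/K_i) = 34.18 / 386.8 = 0.08837 m/day.
Q = K_eq · A · (Δh/L) = 0.08837 × 2120 × (12.0/34.18) = 65.77 m³/day.

65.8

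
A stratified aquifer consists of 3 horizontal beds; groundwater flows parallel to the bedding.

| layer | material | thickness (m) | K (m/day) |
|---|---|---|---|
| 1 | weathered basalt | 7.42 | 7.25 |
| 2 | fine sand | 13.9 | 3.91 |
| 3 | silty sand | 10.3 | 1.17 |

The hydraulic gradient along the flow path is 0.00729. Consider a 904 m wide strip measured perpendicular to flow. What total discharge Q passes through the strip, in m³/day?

792

Flow is parallel to layering, so each bed carries its own Darcy discharge and the transmissivities add.
Σ(K_i·b_i) = 7.25×7.42 + 3.91×13.9 + 1.17×10.3 = 120.2 m²/day.
Hydraulic gradient i = 0.00729.
Q = Σ(K_i·b_i) · W · i = 120.2 × 904 × 0.007290 = 792.1 m³/day.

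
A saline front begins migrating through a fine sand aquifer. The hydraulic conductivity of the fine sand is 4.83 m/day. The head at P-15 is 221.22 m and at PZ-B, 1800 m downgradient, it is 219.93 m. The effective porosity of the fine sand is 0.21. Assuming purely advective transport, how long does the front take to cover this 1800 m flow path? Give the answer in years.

Hydraulic gradient i = (221.22 − 219.93) / 1800 = 1.29 / 1800 = 0.0007167.
Darcy flux q = K · i = 4.830 × 0.0007167 = 0.003462 m/day.
Seepage velocity v = q / n_e = 0.003462 / 0.21 = 0.01648 m/day.
Travel time t = L / v = 1800 / 0.01648 = 1.092e+05 days = 299.0 years.

299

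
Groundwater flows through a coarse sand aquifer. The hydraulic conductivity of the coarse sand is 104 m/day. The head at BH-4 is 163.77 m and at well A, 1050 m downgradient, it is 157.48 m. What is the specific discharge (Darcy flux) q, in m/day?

0.623

Hydraulic gradient i = (163.77 − 157.48) / 1050 = 6.29 / 1050 = 0.005990.
Specific discharge q = K · i = 104.0 × 0.005990 = 0.6230 m/day.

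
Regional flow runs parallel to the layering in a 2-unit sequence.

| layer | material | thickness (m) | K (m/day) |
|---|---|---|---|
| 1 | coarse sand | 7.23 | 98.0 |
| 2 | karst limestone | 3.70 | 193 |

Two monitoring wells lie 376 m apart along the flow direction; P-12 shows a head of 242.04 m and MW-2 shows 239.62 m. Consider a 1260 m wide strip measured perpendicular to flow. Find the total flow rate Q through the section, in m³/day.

Flow is parallel to layering, so each bed carries its own Darcy discharge and the transmissivities add.
Σ(K_i·b_i) = 98.0×7.23 + 193×3.70 = 1423 m²/day.
Hydraulic gradient i = (242.04 − 239.62) / 376 = 2.42 / 376 = 0.006436.
Q = Σ(K_i·b_i) · W · i = 1423 × 1260 × 0.006436 = 11537 m³/day.

11500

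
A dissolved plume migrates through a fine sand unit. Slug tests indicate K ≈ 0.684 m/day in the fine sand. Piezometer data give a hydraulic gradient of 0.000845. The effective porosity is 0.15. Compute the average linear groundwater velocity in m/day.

0.00385

Hydraulic gradient i = 0.000845.
Darcy flux q = K · i = 0.6840 × 0.0008450 = 0.0005780 m/day.
Seepage velocity v = q / n_e = 0.0005780 / 0.15 = 0.003853 m/day.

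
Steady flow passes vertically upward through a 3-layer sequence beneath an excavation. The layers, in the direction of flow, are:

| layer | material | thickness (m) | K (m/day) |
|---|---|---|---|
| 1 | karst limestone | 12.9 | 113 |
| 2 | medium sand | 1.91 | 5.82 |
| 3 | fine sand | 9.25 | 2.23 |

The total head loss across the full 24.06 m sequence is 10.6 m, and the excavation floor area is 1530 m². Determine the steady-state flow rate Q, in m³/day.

Flow is perpendicular to layering, so the layers act in series and the equivalent K is the thickness-weighted harmonic mean.
Total thickness L = 12.9 + 1.91 + 9.25 = 24.06 m.
Σ(b_i/K_i) = 12.9/113 + 1.91/5.82 + 9.25/2.23 = 4.590 d.
K_eq = L / Σ(b_i/K_i) = 24.06 / 4.590 = 5.241 m/day.
Q = K_eq · A · (Δh/L) = 5.241 × 1530 × (10.6/24.06) = 3533 m³/day.

3530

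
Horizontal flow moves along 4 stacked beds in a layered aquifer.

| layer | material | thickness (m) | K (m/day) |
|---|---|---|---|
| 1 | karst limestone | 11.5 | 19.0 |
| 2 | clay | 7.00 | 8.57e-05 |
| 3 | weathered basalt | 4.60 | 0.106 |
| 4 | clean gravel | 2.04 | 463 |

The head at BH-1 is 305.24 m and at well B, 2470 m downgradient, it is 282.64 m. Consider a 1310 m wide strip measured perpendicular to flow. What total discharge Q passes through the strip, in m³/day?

13900

Flow is parallel to layering, so each bed carries its own Darcy discharge and the transmissivities add.
Σ(K_i·b_i) = 19.0×11.5 + 8.57e-05×7.00 + 0.106×4.60 + 463×2.04 = 1164 m²/day.
Hydraulic gradient i = (305.24 − 282.64) / 2470 = 22.6 / 2470 = 0.009150.
Q = Σ(K_i·b_i) · W · i = 1164 × 1310 × 0.009150 = 13946 m³/day.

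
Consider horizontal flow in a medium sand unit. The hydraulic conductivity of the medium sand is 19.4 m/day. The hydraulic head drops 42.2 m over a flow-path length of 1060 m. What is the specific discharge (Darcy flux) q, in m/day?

Hydraulic gradient i = Δh / L = 42.2 / 1060 = 0.03981.
Specific discharge q = K · i = 19.40 × 0.03981 = 0.7723 m/day.

0.772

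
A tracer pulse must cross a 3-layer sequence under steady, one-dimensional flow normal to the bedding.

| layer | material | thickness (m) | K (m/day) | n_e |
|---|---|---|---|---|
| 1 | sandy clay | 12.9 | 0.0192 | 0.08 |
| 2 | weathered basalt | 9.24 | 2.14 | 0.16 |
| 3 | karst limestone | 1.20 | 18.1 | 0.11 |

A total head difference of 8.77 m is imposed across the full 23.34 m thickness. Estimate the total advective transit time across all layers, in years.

0.558

With flow normal to the layers, continuity requires the same specific discharge q through every layer.
Σ(b_i/K_i) = 12.9/0.0192 + 9.24/2.14 + 1.20/18.1 = 676.3 d.
q = Δh / Σ(b_i/K_i) = 8.77 / 676.3 = 0.01297 m/day.
In each layer the seepage velocity is v_i = q/n_i, so the layer transit time is t_i = b_i·n_i / q:
  layer 1 (sandy clay): t_1 = 12.9 × 0.08 / 0.01297 = 79.58 d
  layer 2 (weathered basalt): t_2 = 9.24 × 0.16 / 0.01297 = 114.0 d
  layer 3 (karst limestone): t_3 = 1.20 × 0.11 / 0.01297 = 10.18 d
Total t = Σ t_i = 203.8 days = 0.5579 years.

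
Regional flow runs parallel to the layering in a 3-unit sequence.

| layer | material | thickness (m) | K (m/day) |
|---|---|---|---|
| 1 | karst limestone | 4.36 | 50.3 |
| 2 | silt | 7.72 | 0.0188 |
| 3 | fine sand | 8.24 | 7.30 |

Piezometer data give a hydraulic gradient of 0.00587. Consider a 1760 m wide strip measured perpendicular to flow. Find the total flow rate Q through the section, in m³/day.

Flow is parallel to layering, so each bed carries its own Darcy discharge and the transmissivities add.
Σ(K_i·b_i) = 50.3×4.36 + 0.0188×7.72 + 7.30×8.24 = 279.6 m²/day.
Hydraulic gradient i = 0.00587.
Q = Σ(K_i·b_i) · W · i = 279.6 × 1760 × 0.005870 = 2889 m³/day.

2890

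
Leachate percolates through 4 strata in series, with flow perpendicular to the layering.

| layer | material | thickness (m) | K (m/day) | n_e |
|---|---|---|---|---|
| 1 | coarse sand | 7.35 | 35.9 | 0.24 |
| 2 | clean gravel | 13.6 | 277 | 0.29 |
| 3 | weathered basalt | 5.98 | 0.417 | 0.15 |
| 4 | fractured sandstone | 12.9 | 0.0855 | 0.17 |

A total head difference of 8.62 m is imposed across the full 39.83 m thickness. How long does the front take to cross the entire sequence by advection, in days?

With flow normal to the layers, continuity requires the same specific discharge q through every layer.
Σ(b_i/K_i) = 7.35/35.9 + 13.6/277 + 5.98/0.417 + 12.9/0.0855 = 165.5 d.
q = Δh / Σ(b_i/K_i) = 8.62 / 165.5 = 0.05209 m/day.
In each layer the seepage velocity is v_i = q/n_i, so the layer transit time is t_i = b_i·n_i / q:
  layer 1 (coarse sand): t_1 = 7.35 × 0.24 / 0.05209 = 33.86 d
  layer 2 (clean gravel): t_2 = 13.6 × 0.29 / 0.05209 = 75.71 d
  layer 3 (weathered basalt): t_3 = 5.98 × 0.15 / 0.05209 = 17.22 d
  layer 4 (fractured sandstone): t_4 = 12.9 × 0.17 / 0.05209 = 42.10 d
Total t = Σ t_i = 168.9 days.

169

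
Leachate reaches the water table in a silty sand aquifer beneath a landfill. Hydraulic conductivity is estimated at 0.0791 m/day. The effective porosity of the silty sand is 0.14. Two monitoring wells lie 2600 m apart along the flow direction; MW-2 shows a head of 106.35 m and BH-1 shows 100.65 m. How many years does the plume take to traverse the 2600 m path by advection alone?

5750

Hydraulic gradient i = (106.35 − 100.65) / 2600 = 5.7 / 2600 = 0.002192.
Darcy flux q = K · i = 0.07910 × 0.002192 = 0.0001734 m/day.
Seepage velocity v = q / n_e = 0.0001734 / 0.14 = 0.001239 m/day.
Travel time t = L / v = 2600 / 0.001239 = 2.099e+06 days = 5747 years.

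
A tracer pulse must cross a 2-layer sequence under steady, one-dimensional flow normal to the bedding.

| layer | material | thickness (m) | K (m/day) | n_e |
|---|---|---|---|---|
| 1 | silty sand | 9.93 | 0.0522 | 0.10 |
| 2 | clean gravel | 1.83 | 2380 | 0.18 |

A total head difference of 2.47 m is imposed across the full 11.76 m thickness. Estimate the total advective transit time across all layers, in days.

102

With flow normal to the layers, continuity requires the same specific discharge q through every layer.
Σ(b_i/K_i) = 9.93/0.0522 + 1.83/2380 = 190.2 d.
q = Δh / Σ(b_i/K_i) = 2.47 / 190.2 = 0.01298 m/day.
In each layer the seepage velocity is v_i = q/n_i, so the layer transit time is t_i = b_i·n_i / q:
  layer 1 (silty sand): t_1 = 9.93 × 0.10 / 0.01298 = 76.48 d
  layer 2 (clean gravel): t_2 = 1.83 × 0.18 / 0.01298 = 25.37 d
Total t = Σ t_i = 101.8 days.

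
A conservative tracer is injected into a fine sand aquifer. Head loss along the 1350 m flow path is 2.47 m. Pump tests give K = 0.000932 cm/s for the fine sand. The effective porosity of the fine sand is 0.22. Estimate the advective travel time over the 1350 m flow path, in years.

Convert K: 0.000932 cm/s × 864 = 0.8052 m/day.
Hydraulic gradient i = Δh / L = 2.47 / 1350 = 0.001830.
Darcy flux q = K · i = 0.8052 × 0.001830 = 0.001473 m/day.
Seepage velocity v = q / n_e = 0.001473 / 0.22 = 0.006697 m/day.
Travel time t = L / v = 1350 / 0.006697 = 2.016e+05 days = 551.9 years.

552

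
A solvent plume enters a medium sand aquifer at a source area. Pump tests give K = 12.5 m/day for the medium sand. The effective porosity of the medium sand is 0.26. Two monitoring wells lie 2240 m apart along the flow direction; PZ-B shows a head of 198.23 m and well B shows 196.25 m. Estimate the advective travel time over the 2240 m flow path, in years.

Hydraulic gradient i = (198.23 − 196.25) / 2240 = 1.98 / 2240 = 0.0008839.
Darcy flux q = K · i = 12.50 × 0.0008839 = 0.01105 m/day.
Seepage velocity v = q / n_e = 0.01105 / 0.26 = 0.04250 m/day.
Travel time t = L / v = 2240 / 0.04250 = 52710 days = 144.3 years.

144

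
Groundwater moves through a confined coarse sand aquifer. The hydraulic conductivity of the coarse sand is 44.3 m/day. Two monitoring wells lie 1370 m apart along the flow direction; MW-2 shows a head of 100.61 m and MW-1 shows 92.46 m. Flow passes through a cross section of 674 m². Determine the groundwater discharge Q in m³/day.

178

Hydraulic gradient i = (100.61 − 92.46) / 1370 = 8.15 / 1370 = 0.005949.
Darcy's law: Q = K · A · i = 44.30 × 674.0 × 0.005949 = 177.6 m³/day.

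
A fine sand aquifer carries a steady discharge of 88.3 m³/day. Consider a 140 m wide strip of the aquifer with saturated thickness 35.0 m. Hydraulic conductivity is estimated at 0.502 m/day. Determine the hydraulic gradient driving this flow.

0.0359

Cross-sectional area A = 140 × 35.0 = 4900 m².
From Q = K·A·i, i = Q / (K·A) = 88.3 / (0.5020 × 4900) = 0.03590.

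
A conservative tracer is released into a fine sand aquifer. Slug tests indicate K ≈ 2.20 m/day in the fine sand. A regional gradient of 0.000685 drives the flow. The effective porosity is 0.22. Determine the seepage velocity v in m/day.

0.00685

Hydraulic gradient i = 0.000685.
Darcy flux q = K · i = 2.200 × 0.0006850 = 0.001507 m/day.
Seepage velocity v = q / n_e = 0.001507 / 0.22 = 0.006850 m/day.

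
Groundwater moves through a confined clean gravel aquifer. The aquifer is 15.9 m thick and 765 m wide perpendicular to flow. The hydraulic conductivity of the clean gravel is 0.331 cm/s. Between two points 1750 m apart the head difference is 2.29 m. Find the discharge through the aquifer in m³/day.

4550

Convert K: 0.331 cm/s × 864 = 286.0 m/day.
Cross-sectional area A = 765 × 15.9 = 12164 m².
Hydraulic gradient i = Δh / L = 2.29 / 1750 = 0.001309.
Darcy's law: Q = K · A · i = 286.0 × 12164 × 0.001309 = 4552 m³/day.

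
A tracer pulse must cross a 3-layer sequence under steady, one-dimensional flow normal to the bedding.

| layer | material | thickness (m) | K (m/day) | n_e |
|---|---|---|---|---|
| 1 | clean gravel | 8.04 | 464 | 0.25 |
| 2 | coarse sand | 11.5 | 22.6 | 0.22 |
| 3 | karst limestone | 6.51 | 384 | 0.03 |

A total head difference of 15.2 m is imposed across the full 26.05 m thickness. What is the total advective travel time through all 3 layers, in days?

With flow normal to the layers, continuity requires the same specific discharge q through every layer.
Σ(b_i/K_i) = 8.04/464 + 11.5/22.6 + 6.51/384 = 0.5431 d.
q = Δh / Σ(b_i/K_i) = 15.2 / 0.5431 = 27.99 m/day.
In each layer the seepage velocity is v_i = q/n_i, so the layer transit time is t_i = b_i·n_i / q:
  layer 1 (clean gravel): t_1 = 8.04 × 0.25 / 27.99 = 0.07182 d
  layer 2 (coarse sand): t_2 = 11.5 × 0.22 / 27.99 = 0.09040 d
  layer 3 (karst limestone): t_3 = 6.51 × 0.03 / 27.99 = 0.006979 d
Total t = Σ t_i = 0.1692 days.

0.169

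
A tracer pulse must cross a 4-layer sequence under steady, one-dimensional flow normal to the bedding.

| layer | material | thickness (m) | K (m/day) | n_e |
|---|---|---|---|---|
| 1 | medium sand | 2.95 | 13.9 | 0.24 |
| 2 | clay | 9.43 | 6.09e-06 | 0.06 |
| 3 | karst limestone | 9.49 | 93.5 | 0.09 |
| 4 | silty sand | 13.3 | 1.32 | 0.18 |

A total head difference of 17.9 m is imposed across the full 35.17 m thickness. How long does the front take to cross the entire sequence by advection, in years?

1070

With flow normal to the layers, continuity requires the same specific discharge q through every layer.
Σ(b_i/K_i) = 2.95/13.9 + 9.43/6.09e-06 + 9.49/93.5 + 13.3/1.32 = 1.548e+06 d.
q = Δh / Σ(b_i/K_i) = 17.9 / 1.548e+06 = 1.156e-05 m/day.
In each layer the seepage velocity is v_i = q/n_i, so the layer transit time is t_i = b_i·n_i / q:
  layer 1 (medium sand): t_1 = 2.95 × 0.24 / 1.156e-05 = 61246 d
  layer 2 (clay): t_2 = 9.43 × 0.06 / 1.156e-05 = 48945 d
  layer 3 (karst limestone): t_3 = 9.49 × 0.09 / 1.156e-05 = 73884 d
  layer 4 (silty sand): t_4 = 13.3 × 0.18 / 1.156e-05 = 2.071e+05 d
Total t = Σ t_i = 3.912e+05 days = 1071 years.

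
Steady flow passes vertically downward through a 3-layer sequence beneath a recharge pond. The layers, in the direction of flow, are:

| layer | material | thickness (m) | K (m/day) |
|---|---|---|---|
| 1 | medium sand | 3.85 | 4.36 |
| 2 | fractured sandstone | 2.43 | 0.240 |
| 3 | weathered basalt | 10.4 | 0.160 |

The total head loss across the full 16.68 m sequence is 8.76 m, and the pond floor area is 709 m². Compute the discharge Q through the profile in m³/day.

81.7

Flow is perpendicular to layering, so the layers act in series and the equivalent K is the thickness-weighted harmonic mean.
Total thickness L = 3.85 + 2.43 + 10.4 = 16.68 m.
Σ(b_i/K_i) = 3.85/4.36 + 2.43/0.240 + 10.4/0.160 = 76.01 d.
K_eq = L / Σ(b_i/K_i) = 16.68 / 76.01 = 0.2195 m/day.
Q = K_eq · A · (Δh/L) = 0.2195 × 709 × (8.76/16.68) = 81.71 m³/day.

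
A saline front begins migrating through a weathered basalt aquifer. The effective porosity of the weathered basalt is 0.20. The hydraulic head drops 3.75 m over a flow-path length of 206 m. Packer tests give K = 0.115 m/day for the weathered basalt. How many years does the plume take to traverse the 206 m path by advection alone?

53.9

Hydraulic gradient i = Δh / L = 3.75 / 206 = 0.01820.
Darcy flux q = K · i = 0.1150 × 0.01820 = 0.002093 m/day.
Seepage velocity v = q / n_e = 0.002093 / 0.20 = 0.01047 m/day.
Travel time t = L / v = 206 / 0.01047 = 19680 days = 53.88 years.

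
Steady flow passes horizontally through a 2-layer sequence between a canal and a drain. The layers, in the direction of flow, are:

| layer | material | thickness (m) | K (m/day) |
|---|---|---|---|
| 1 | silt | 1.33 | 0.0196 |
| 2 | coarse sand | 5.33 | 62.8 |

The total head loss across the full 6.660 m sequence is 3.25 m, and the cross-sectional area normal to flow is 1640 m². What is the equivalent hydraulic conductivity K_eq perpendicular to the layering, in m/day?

0.0980

Flow is perpendicular to layering, so the layers act in series and the equivalent K is the thickness-weighted harmonic mean.
Total thickness L = 1.33 + 5.33 = 6.660 m.
Σ(b_i/K_i) = 1.33/0.0196 + 5.33/62.8 = 67.94 d.
K_eq = L / Σ(b_i/K_i) = 6.660 / 67.94 = 0.09802 m/day.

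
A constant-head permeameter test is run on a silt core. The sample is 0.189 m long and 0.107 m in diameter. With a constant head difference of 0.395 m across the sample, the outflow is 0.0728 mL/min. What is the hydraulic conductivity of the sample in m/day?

Cross-sectional area A = π·(d/2)² = π × (0.107/2)² = 0.008992 m².
Convert discharge: 0.0728 mL/min = 1.213e-09 m³/s.
Darcy's law rearranged: K = Q·L / (A·Δh) = 1.213e-09 × 0.189 / (0.008992 × 0.395) = 6.456e-08 m/s = 0.005578 m/day.

0.00558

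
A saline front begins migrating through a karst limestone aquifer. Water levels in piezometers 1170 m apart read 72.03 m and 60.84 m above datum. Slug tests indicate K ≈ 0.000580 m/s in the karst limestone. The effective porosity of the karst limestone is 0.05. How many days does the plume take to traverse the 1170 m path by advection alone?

122

Convert K: 0.000580 m/s × 86400 = 50.11 m/day.
Hydraulic gradient i = (72.03 − 60.84) / 1170 = 11.19 / 1170 = 0.009564.
Darcy flux q = K · i = 50.11 × 0.009564 = 0.4793 m/day.
Seepage velocity v = q / n_e = 0.4793 / 0.05 = 9.586 m/day.
Travel time t = L / v = 1170 / 9.586 = 122.1 days.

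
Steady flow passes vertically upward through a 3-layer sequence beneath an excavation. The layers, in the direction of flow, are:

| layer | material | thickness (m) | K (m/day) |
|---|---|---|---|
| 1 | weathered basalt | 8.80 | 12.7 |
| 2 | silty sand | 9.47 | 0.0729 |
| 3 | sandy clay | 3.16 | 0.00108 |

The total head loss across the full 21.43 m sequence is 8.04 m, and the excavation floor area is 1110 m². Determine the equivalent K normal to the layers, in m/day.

0.00701

Flow is perpendicular to layering, so the layers act in series and the equivalent K is the thickness-weighted harmonic mean.
Total thickness L = 8.80 + 9.47 + 3.16 = 21.43 m.
Σ(b_i/K_i) = 8.80/12.7 + 9.47/0.0729 + 3.16/0.00108 = 3057 d.
K_eq = L / Σ(b_i/K_i) = 21.43 / 3057 = 0.007011 m/day.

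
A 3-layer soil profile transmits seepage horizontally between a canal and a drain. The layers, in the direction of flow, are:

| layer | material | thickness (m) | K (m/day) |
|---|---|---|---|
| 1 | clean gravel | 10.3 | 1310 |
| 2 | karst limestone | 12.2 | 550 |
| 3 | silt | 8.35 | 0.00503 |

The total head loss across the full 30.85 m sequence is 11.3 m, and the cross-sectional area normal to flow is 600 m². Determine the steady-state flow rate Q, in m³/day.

Flow is perpendicular to layering, so the layers act in series and the equivalent K is the thickness-weighted harmonic mean.
Total thickness L = 10.3 + 12.2 + 8.35 = 30.85 m.
Σ(b_i/K_i) = 10.3/1310 + 12.2/550 + 8.35/0.00503 = 1660 d.
K_eq = L / Σ(b_i/K_i) = 30.85 / 1660 = 0.01858 m/day.
Q = K_eq · A · (Δh/L) = 0.01858 × 600 × (11.3/30.85) = 4.084 m³/day.

4.08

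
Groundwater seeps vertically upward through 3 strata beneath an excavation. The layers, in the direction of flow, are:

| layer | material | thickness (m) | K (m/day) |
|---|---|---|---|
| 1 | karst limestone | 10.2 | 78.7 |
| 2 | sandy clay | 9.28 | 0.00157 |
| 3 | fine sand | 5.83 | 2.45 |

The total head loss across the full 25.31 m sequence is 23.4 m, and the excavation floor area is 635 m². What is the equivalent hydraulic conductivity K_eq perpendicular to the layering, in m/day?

Flow is perpendicular to layering, so the layers act in series and the equivalent K is the thickness-weighted harmonic mean.
Total thickness L = 10.2 + 9.28 + 5.83 = 25.31 m.
Σ(b_i/K_i) = 10.2/78.7 + 9.28/0.00157 + 5.83/2.45 = 5913 d.
K_eq = L / Σ(b_i/K_i) = 25.31 / 5913 = 0.004280 m/day.

0.00428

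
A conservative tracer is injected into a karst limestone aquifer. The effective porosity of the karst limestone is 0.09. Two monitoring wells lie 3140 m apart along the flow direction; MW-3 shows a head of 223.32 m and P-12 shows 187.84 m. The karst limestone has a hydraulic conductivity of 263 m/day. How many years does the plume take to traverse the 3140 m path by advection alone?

0.260

Hydraulic gradient i = (223.32 − 187.84) / 3140 = 35.48 / 3140 = 0.01130.
Darcy flux q = K · i = 263.0 × 0.01130 = 2.972 m/day.
Seepage velocity v = q / n_e = 2.972 / 0.09 = 33.02 m/day.
Travel time t = L / v = 3140 / 33.02 = 95.10 days = 0.2604 years.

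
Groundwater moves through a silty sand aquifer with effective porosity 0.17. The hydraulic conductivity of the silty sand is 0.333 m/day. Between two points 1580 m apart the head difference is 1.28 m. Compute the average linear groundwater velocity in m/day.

0.00159

Hydraulic gradient i = Δh / L = 1.28 / 1580 = 0.0008101.
Darcy flux q = K · i = 0.3330 × 0.0008101 = 0.0002698 m/day.
Seepage velocity v = q / n_e = 0.0002698 / 0.17 = 0.001587 m/day.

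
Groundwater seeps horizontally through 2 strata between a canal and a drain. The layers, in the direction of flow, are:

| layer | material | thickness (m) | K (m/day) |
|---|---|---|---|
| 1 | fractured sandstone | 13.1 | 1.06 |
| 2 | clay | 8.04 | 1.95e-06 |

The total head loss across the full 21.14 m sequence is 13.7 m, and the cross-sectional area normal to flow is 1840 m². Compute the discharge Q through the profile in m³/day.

0.00611

Flow is perpendicular to layering, so the layers act in series and the equivalent K is the thickness-weighted harmonic mean.
Total thickness L = 13.1 + 8.04 = 21.14 m.
Σ(b_i/K_i) = 13.1/1.06 + 8.04/1.95e-06 = 4.123e+06 d.
K_eq = L / Σ(b_i/K_i) = 21.14 / 4.123e+06 = 5.127e-06 m/day.
Q = K_eq · A · (Δh/L) = 5.127e-06 × 1840 × (13.7/21.14) = 0.006114 m³/day.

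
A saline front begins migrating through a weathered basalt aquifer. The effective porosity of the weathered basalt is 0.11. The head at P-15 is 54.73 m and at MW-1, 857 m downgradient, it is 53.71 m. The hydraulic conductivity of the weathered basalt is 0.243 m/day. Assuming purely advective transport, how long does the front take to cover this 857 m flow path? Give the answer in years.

892

Hydraulic gradient i = (54.73 − 53.71) / 857 = 1.02 / 857 = 0.001190.
Darcy flux q = K · i = 0.2430 × 0.001190 = 0.0002892 m/day.
Seepage velocity v = q / n_e = 0.0002892 / 0.11 = 0.002629 m/day.
Travel time t = L / v = 857 / 0.002629 = 3.259e+05 days = 892.4 years.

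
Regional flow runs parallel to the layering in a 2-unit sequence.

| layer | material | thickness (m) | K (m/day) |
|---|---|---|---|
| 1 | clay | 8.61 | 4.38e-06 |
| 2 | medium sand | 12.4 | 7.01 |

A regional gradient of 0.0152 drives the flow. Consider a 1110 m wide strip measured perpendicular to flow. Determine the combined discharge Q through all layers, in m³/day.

1470

Flow is parallel to layering, so each bed carries its own Darcy discharge and the transmissivities add.
Σ(K_i·b_i) = 4.38e-06×8.61 + 7.01×12.4 = 86.92 m²/day.
Hydraulic gradient i = 0.0152.
Q = Σ(K_i·b_i) · W · i = 86.92 × 1110 × 0.01520 = 1467 m³/day.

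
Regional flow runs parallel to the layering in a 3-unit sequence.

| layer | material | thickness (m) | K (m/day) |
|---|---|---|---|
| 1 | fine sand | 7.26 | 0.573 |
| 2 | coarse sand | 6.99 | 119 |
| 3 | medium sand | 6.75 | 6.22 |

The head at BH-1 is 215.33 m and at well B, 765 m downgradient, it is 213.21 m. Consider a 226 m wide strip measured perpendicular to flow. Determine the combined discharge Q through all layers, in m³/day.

Flow is parallel to layering, so each bed carries its own Darcy discharge and the transmissivities add.
Σ(K_i·b_i) = 0.573×7.26 + 119×6.99 + 6.22×6.75 = 878.0 m²/day.
Hydraulic gradient i = (215.33 − 213.21) / 765 = 2.12 / 765 = 0.002771.
Q = Σ(K_i·b_i) · W · i = 878.0 × 226 × 0.002771 = 549.9 m³/day.

550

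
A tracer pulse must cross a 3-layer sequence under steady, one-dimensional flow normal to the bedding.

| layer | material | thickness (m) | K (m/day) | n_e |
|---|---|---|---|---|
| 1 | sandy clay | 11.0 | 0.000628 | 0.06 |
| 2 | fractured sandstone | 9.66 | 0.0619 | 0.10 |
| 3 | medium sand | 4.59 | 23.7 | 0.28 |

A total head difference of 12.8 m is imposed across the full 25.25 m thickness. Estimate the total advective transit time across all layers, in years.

With flow normal to the layers, continuity requires the same specific discharge q through every layer.
Σ(b_i/K_i) = 11.0/0.000628 + 9.66/0.0619 + 4.59/23.7 = 17672 d.
q = Δh / Σ(b_i/K_i) = 12.8 / 17672 = 0.0007243 m/day.
In each layer the seepage velocity is v_i = q/n_i, so the layer transit time is t_i = b_i·n_i / q:
  layer 1 (sandy clay): t_1 = 11.0 × 0.06 / 0.0007243 = 911.2 d
  layer 2 (fractured sandstone): t_2 = 9.66 × 0.10 / 0.0007243 = 1334 d
  layer 3 (medium sand): t_3 = 4.59 × 0.28 / 0.0007243 = 1774 d
Total t = Σ t_i = 4019 days = 11.00 years.

11.0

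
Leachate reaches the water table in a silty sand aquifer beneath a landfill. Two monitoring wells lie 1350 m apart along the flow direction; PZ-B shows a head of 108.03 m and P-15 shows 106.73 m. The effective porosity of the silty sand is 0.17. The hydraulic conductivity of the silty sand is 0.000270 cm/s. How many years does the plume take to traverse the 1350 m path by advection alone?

2800

Convert K: 0.000270 cm/s × 864 = 0.2333 m/day.
Hydraulic gradient i = (108.03 − 106.73) / 1350 = 1.3 / 1350 = 0.0009630.
Darcy flux q = K · i = 0.2333 × 0.0009630 = 0.0002246 m/day.
Seepage velocity v = q / n_e = 0.0002246 / 0.17 = 0.001321 m/day.
Travel time t = L / v = 1350 / 0.001321 = 1.022e+06 days = 2797 years.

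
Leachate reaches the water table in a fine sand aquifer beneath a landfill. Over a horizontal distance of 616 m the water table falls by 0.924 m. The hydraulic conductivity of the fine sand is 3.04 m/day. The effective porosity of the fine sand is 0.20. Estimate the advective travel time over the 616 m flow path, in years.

74.0

Hydraulic gradient i = Δh / L = 0.924 / 616 = 0.001500.
Darcy flux q = K · i = 3.040 × 0.001500 = 0.004560 m/day.
Seepage velocity v = q / n_e = 0.004560 / 0.20 = 0.02280 m/day.
Travel time t = L / v = 616 / 0.02280 = 27018 days = 73.97 years.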